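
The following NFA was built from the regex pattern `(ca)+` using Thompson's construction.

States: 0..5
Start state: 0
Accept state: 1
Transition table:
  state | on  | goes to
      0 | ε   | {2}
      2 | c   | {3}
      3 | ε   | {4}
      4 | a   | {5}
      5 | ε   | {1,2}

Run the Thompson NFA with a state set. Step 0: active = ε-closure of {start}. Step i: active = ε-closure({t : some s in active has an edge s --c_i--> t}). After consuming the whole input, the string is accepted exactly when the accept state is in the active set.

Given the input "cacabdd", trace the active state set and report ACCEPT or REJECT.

start: ε-closure({0}) = {0,2}
'c' @ 1: {3,4}
'a' @ 2: {1,2,5}  ✓accept
'c' @ 3: {3,4}
'a' @ 4: {1,2,5}  ✓accept
'b' @ 5: {}  — dead — no transitions
rest 'dd' ignored (set empty)
after full input: {}  (accept=1 not in)

Answer: REJECT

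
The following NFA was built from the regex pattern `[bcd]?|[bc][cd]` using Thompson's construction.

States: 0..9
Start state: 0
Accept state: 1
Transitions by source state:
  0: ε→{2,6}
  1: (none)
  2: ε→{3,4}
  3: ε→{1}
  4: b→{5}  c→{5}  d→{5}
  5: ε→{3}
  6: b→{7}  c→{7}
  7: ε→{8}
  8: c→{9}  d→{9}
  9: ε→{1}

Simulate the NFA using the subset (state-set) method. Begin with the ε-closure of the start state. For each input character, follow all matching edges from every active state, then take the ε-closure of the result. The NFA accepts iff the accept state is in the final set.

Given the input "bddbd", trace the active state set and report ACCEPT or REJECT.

S₀ = ε-closure({0}) = {0,1,2,3,4,6}
'b' @ 1: {1,3,5,7,8}  [accepting]
'd' @ 2: {1,9}  [accepting]
'd' @ 3: {}  — no active states
rest 'bd' ignored (set empty)
after full input: {}  (accept=1 not in)

Answer: REJECT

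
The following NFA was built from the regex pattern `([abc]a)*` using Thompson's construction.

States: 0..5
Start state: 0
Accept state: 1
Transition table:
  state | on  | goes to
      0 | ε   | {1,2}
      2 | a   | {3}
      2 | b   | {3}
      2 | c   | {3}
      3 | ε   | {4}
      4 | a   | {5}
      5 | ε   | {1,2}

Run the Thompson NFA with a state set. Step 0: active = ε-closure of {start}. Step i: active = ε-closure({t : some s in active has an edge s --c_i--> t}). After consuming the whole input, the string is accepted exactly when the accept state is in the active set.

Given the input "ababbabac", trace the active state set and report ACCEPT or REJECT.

S₀ = ε-closure({0}) = {0,1,2}
'a' @ 1: {3,4}
'b' @ 2: {}  — no active states
rest 'abbabac' ignored (set empty)
after full input: {}  (accept=1 not in)

Answer: REJECT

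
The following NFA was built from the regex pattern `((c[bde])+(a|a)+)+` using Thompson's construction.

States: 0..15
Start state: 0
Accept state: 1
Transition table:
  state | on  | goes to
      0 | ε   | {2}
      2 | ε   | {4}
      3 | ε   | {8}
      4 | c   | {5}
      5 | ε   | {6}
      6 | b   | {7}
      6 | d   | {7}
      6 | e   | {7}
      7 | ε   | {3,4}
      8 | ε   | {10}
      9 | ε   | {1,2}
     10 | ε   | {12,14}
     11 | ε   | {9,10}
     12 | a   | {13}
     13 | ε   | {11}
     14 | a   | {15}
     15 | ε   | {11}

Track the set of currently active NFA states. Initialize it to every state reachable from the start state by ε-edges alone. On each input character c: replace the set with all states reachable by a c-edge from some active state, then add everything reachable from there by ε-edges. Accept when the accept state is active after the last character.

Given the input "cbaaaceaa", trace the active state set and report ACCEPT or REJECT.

initial (ε-close {0}): {0,2,4}
'c' @ 1: {5,6}
'b' @ 2: {3,4,7,8,10,12,14}
'a' @ 3: {1,2,4,9,10,11,12,13,14,15}  [accepting]
'a' @ 4: {1,2,4,9,10,11,12,13,14,15}  [accepting]
'a' @ 5: {1,2,4,9,10,11,12,13,14,15}  [accepting]
'c' @ 6: {5,6}
'e' @ 7: {3,4,7,8,10,12,14}
'a' @ 8: {1,2,4,9,10,11,12,13,14,15}  [accepting]
'a' @ 9: {1,2,4,9,10,11,12,13,14,15}  [accepting]
final: {1,2,4,9,10,11,12,13,14,15}; accept 1 in set

Answer: ACCEPT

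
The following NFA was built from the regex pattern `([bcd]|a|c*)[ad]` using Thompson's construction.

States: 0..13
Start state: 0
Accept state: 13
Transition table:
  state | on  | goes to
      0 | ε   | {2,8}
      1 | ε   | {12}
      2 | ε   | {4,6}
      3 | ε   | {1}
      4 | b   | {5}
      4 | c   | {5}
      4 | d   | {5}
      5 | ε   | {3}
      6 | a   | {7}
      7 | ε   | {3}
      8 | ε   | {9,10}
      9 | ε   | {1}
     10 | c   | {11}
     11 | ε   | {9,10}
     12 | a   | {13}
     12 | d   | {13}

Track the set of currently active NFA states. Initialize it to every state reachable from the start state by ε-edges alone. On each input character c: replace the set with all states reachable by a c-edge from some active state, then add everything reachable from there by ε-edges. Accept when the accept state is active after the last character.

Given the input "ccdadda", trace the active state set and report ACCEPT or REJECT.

start: ε-closure({0}) = {0,1,2,4,6,8,9,10,12}
'c' @ 1: {1,3,5,9,10,11,12}
'c' @ 2: {1,9,10,11,12}
'd' @ 3: {13}  ✓accept
'a' @ 4: {}  — no active states
rest 'dda' ignored (set empty)
final: {}; accept 13 not in set

Answer: REJECT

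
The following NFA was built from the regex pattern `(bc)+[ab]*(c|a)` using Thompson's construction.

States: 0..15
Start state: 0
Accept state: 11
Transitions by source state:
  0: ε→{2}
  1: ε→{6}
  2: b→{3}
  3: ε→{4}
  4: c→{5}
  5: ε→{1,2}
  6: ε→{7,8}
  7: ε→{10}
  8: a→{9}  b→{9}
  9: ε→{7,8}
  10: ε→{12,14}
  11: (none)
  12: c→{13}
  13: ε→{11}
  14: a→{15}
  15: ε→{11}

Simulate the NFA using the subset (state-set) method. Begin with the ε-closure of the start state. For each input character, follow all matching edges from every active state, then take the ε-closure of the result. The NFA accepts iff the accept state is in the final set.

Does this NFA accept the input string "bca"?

Answer: ACCEPT

Steps:
S₀ = ε-closure({0}) = {0,2}
'b' @ 1: {3,4}
'c' @ 2: {1,2,5,6,7,8,10,12,14}
'a' @ 3: {7,8,9,10,11,12,14,15}  (accept∈set)
end set {7,8,9,10,11,12,14,15} — state 11 in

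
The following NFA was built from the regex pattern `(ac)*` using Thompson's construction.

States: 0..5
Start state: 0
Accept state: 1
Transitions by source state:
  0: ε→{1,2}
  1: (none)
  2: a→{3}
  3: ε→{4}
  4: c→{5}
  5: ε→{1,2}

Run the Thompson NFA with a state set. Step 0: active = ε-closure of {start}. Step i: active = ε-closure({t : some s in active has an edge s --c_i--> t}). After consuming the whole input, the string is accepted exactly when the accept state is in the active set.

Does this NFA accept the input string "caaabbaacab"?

initial (ε-close {0}): {0,1,2}
'c' @ 1: {}  — no active states
rest 'aaabbaacab' ignored (set empty)
end set {} — state 1 not in

Answer: REJECT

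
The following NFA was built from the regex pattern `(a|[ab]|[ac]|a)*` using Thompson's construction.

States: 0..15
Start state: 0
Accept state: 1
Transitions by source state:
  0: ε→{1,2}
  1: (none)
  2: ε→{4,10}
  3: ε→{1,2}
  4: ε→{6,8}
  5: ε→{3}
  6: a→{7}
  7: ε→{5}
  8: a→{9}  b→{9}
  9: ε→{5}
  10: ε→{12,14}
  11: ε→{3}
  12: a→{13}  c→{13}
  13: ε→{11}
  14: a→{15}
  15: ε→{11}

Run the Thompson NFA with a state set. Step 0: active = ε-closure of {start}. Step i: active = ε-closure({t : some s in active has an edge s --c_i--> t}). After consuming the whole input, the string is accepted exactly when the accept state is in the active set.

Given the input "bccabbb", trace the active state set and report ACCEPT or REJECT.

S₀ = ε-closure({0}) = {0,1,2,4,6,8,10,12,14}
'b' @ 1: {1,2,3,4,5,6,8,9,10,12,14}  [accepting]
'c' @ 2: {1,2,3,4,6,8,10,11,12,13,14}  [accepting]
'c' @ 3: {1,2,3,4,6,8,10,11,12,13,14}  [accepting]
'a' @ 4: {1,2,3,4,5,6,7,8,9,10,11,12,13,14,15}  [accepting]
'b' @ 5: {1,2,3,4,5,6,8,9,10,12,14}  [accepting]
'b' @ 6: {1,2,3,4,5,6,8,9,10,12,14}  [accepting]
'b' @ 7: {1,2,3,4,5,6,8,9,10,12,14}  [accepting]
end set {1,2,3,4,5,6,8,9,10,12,14} — state 1 in

Answer: ACCEPT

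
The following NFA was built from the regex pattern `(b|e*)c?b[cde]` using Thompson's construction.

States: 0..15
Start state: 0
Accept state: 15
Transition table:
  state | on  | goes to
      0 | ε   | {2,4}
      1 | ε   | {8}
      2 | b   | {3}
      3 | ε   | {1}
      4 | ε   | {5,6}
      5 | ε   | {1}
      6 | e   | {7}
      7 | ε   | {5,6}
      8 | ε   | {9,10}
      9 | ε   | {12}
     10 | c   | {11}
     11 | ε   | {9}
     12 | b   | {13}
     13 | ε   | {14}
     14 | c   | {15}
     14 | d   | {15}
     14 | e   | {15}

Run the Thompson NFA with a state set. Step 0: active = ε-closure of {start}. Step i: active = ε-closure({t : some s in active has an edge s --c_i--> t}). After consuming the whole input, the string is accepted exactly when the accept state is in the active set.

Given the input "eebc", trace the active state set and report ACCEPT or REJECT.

S₀ = ε-closure({0}) = {0,1,2,4,5,6,8,9,10,12}
'e' @ 1: {1,5,6,7,8,9,10,12}
'e' @ 2: {1,5,6,7,8,9,10,12}
'b' @ 3: {13,14}
'c' @ 4: {15}  ✓accept
final: {15}; accept 15 in set

Answer: ACCEPT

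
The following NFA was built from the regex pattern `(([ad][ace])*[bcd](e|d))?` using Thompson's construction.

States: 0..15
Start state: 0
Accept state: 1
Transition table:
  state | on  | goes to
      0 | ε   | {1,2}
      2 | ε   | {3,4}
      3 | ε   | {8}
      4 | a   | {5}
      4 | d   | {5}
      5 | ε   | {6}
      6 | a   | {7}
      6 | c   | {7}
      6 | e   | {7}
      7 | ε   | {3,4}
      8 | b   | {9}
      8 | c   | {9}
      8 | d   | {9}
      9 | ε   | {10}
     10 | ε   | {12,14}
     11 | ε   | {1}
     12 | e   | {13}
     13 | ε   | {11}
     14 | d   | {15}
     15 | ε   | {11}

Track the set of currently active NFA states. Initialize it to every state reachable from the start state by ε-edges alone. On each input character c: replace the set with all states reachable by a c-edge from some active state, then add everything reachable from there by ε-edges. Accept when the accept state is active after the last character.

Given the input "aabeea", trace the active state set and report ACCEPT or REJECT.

start: ε-closure({0}) = {0,1,2,3,4,8}
'a' @ 1: {5,6}
'a' @ 2: {3,4,7,8}
'b' @ 3: {9,10,12,14}
'e' @ 4: {1,11,13}  ✓accept
'e' @ 5: {}  — dead — no transitions
rest 'a' ignored (set empty)
end set {} — state 1 not in

Answer: REJECT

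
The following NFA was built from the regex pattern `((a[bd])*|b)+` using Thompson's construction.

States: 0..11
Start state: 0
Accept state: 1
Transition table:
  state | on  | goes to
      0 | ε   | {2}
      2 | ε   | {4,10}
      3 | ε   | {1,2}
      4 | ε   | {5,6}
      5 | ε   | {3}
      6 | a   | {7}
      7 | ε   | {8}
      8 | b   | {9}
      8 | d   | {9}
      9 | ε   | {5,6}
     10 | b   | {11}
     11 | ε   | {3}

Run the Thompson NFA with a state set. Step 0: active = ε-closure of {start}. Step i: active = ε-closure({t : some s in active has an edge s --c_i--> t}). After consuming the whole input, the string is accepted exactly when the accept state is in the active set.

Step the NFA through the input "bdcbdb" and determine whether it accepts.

Answer: REJECT

Trace:
initial (ε-close {0}): {0,1,2,3,4,5,6,10}
'b' @ 1: {1,2,3,4,5,6,10,11}  (accept∈set)
'd' @ 2: {}  — no active states
rest 'cbdb' ignored (set empty)
final: {}; accept 1 not in set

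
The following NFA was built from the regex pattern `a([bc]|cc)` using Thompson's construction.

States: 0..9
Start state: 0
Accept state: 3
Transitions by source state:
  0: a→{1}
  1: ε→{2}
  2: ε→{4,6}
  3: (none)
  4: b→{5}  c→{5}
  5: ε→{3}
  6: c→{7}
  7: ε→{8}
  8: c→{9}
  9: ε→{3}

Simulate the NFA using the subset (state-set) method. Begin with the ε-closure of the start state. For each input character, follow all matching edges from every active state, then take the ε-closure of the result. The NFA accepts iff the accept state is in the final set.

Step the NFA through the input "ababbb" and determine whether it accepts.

S₀ = ε-closure({0}) = {0}
'a' @ 1: {1,2,4,6}
'b' @ 2: {3,5}  (accept∈set)
'a' @ 3: {}  — dead — no transitions
rest 'bbb' ignored (set empty)
after full input: {}  (accept=3 not in)

Answer: REJECT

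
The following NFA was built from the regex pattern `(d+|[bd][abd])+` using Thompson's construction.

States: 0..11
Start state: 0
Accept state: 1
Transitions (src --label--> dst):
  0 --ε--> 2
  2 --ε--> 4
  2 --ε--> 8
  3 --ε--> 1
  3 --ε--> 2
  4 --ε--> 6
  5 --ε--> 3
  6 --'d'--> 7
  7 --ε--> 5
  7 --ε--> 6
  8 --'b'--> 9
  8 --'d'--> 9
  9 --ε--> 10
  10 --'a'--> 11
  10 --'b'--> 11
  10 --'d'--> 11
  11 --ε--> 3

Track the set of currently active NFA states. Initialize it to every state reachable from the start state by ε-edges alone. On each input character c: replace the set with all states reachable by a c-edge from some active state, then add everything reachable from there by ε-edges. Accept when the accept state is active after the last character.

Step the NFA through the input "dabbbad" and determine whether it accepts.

start: ε-closure({0}) = {0,2,4,6,8}
'd' @ 1: {1,2,3,4,5,6,7,8,9,10}  ✓accept
'a' @ 2: {1,2,3,4,6,8,11}  ✓accept
'b' @ 3: {9,10}
'b' @ 4: {1,2,3,4,6,8,11}  ✓accept
'b' @ 5: {9,10}
'a' @ 6: {1,2,3,4,6,8,11}  ✓accept
'd' @ 7: {1,2,3,4,5,6,7,8,9,10}  ✓accept
final: {1,2,3,4,5,6,7,8,9,10}; accept 1 in set

Answer: ACCEPT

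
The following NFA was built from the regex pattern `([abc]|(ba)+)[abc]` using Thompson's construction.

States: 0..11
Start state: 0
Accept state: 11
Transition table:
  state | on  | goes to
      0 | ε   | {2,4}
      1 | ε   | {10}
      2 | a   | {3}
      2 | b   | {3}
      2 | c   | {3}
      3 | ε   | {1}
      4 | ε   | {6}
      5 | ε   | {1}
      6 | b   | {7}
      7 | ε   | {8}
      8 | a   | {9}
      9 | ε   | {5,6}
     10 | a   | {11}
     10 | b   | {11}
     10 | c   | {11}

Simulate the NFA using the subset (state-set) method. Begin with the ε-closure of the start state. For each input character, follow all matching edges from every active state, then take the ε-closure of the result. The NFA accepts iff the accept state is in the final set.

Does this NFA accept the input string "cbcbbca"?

Answer: REJECT

Steps:
start: ε-closure({0}) = {0,2,4,6}
'c' @ 1: {1,3,10}
'b' @ 2: {11}  (accept∈set)
'c' @ 3: {}  — no active states
rest 'bbca' ignored (set empty)
end set {} — state 11 not in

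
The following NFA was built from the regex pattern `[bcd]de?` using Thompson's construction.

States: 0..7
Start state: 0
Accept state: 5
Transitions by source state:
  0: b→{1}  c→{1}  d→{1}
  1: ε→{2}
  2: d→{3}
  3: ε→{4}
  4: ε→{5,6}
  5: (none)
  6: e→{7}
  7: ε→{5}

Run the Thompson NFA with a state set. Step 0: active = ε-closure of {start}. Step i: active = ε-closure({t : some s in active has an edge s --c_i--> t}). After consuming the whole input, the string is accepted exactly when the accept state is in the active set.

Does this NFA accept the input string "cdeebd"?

Answer: REJECT

Derivation:
initial (ε-close {0}): {0}
'c' @ 1: {1,2}
'd' @ 2: {3,4,5,6}  [accepting]
'e' @ 3: {5,7}  [accepting]
'e' @ 4: {}  — no active states
rest 'bd' ignored (set empty)
final: {}; accept 5 not in set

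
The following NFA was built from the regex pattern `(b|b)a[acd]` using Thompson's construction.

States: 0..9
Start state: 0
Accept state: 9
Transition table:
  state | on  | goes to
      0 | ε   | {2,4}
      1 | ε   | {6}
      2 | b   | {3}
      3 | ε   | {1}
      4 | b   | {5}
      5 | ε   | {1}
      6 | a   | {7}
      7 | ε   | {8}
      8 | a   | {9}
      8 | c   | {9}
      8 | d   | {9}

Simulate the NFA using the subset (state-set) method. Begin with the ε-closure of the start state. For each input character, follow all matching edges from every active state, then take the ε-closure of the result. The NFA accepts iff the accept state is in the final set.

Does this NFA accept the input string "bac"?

Answer: ACCEPT

Derivation:
start: ε-closure({0}) = {0,2,4}
'b' @ 1: {1,3,5,6}
'a' @ 2: {7,8}
'c' @ 3: {9}  ✓accept
end set {9} — state 9 in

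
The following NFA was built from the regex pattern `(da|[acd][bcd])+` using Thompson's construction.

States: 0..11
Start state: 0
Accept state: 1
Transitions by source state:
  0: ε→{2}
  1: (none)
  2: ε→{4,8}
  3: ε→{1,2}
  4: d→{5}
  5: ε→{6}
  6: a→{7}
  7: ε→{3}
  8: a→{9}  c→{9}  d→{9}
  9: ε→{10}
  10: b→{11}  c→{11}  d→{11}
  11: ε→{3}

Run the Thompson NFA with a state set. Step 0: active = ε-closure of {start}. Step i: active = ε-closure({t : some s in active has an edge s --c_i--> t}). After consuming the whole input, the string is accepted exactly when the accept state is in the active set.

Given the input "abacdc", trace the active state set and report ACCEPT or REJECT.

S₀ = ε-closure({0}) = {0,2,4,8}
'a' @ 1: {9,10}
'b' @ 2: {1,2,3,4,8,11}  ✓accept
'a' @ 3: {9,10}
'c' @ 4: {1,2,3,4,8,11}  ✓accept
'd' @ 5: {5,6,9,10}
'c' @ 6: {1,2,3,4,8,11}  ✓accept
end set {1,2,3,4,8,11} — state 1 in

Answer: ACCEPT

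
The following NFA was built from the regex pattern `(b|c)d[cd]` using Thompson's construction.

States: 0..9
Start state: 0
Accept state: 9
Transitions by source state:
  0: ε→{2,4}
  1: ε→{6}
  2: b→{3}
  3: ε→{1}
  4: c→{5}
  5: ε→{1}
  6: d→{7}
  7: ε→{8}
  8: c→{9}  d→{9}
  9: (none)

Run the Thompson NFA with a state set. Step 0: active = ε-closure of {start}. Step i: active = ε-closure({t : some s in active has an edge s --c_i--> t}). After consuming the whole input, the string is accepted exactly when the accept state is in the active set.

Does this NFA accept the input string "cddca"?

Answer: REJECT

Steps:
start: ε-closure({0}) = {0,2,4}
'c' @ 1: {1,5,6}
'd' @ 2: {7,8}
'd' @ 3: {9}  ✓accept
'c' @ 4: {}  — state set empty
rest 'a' ignored (set empty)
final: {}; accept 9 not in set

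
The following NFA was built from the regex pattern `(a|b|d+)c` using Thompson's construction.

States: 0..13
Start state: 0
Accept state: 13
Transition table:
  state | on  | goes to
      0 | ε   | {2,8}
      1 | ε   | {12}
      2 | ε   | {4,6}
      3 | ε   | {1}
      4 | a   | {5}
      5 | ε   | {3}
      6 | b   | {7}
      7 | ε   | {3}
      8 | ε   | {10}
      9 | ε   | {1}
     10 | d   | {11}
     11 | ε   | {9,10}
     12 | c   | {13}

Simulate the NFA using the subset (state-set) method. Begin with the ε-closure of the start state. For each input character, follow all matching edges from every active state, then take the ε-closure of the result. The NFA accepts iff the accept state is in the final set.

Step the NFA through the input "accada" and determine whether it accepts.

initial (ε-close {0}): {0,2,4,6,8,10}
'a' @ 1: {1,3,5,12}
'c' @ 2: {13}  (accept∈set)
'c' @ 3: {}  — state set empty
rest 'ada' ignored (set empty)
after full input: {}  (accept=13 not in)

Answer: REJECT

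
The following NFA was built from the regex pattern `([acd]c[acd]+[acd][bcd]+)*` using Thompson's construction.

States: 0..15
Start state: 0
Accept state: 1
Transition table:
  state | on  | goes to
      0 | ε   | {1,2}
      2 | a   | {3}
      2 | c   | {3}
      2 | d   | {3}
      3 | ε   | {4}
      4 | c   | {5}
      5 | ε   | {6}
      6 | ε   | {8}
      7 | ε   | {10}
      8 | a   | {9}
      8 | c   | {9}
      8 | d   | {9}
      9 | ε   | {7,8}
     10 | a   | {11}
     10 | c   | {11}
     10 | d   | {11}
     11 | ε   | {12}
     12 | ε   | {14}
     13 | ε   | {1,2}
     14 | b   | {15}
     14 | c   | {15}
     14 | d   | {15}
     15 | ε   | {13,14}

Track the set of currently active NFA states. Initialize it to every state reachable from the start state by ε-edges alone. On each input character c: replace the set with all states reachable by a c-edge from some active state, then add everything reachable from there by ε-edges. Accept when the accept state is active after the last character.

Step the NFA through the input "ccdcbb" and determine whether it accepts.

S₀ = ε-closure({0}) = {0,1,2}
'c' @ 1: {3,4}
'c' @ 2: {5,6,8}
'd' @ 3: {7,8,9,10}
'c' @ 4: {7,8,9,10,11,12,14}
'b' @ 5: {1,2,13,14,15}  (accept∈set)
'b' @ 6: {1,2,13,14,15}  (accept∈set)
end set {1,2,13,14,15} — state 1 in

Answer: ACCEPT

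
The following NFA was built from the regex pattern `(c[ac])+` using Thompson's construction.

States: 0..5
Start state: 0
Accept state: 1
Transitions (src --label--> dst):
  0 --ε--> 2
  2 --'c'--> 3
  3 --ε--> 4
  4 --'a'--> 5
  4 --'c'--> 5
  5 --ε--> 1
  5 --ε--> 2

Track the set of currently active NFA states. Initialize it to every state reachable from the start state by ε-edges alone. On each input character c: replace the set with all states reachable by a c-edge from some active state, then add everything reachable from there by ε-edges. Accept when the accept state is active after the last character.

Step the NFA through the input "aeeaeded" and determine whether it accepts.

start: ε-closure({0}) = {0,2}
'a' @ 1: {}  — dead — no transitions
rest 'eeaeded' ignored (set empty)
end set {} — state 1 not in

Answer: REJECT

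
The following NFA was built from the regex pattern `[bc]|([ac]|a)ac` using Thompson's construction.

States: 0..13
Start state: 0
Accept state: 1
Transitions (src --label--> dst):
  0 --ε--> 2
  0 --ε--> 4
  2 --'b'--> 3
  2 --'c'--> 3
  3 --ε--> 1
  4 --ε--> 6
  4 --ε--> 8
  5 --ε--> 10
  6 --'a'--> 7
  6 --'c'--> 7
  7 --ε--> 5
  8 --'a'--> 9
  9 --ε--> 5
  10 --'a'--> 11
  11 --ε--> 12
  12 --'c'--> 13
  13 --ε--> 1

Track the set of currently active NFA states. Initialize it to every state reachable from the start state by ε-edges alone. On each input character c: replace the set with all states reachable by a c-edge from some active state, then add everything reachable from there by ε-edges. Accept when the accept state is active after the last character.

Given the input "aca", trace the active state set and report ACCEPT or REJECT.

initial (ε-close {0}): {0,2,4,6,8}
'a' @ 1: {5,7,9,10}
'c' @ 2: {}  — state set empty
rest 'a' ignored (set empty)
after full input: {}  (accept=1 not in)

Answer: REJECT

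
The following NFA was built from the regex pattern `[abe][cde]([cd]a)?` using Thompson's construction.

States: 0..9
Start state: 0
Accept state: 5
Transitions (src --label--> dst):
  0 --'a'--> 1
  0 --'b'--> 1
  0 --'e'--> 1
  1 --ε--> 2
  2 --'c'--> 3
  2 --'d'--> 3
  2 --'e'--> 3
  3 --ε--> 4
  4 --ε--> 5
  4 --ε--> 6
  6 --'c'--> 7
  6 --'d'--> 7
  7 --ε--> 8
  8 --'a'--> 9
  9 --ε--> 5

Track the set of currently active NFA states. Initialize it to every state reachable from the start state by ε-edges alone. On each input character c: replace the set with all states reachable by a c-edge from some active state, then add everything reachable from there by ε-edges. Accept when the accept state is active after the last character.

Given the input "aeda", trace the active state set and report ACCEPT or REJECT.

initial (ε-close {0}): {0}
'a' @ 1: {1,2}
'e' @ 2: {3,4,5,6}  (accept∈set)
'd' @ 3: {7,8}
'a' @ 4: {5,9}  (accept∈set)
end set {5,9} — state 5 in

Answer: ACCEPT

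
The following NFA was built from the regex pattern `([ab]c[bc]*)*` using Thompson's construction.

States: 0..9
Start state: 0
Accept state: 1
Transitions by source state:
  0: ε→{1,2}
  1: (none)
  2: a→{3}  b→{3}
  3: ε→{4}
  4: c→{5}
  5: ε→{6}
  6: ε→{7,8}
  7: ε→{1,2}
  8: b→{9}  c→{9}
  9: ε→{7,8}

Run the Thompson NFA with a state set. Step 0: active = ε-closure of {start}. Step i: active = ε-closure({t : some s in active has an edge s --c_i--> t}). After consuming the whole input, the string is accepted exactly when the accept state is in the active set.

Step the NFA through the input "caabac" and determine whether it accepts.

initial (ε-close {0}): {0,1,2}
'c' @ 1: {}  — dead — no transitions
rest 'aabac' ignored (set empty)
after full input: {}  (accept=1 not in)

Answer: REJECT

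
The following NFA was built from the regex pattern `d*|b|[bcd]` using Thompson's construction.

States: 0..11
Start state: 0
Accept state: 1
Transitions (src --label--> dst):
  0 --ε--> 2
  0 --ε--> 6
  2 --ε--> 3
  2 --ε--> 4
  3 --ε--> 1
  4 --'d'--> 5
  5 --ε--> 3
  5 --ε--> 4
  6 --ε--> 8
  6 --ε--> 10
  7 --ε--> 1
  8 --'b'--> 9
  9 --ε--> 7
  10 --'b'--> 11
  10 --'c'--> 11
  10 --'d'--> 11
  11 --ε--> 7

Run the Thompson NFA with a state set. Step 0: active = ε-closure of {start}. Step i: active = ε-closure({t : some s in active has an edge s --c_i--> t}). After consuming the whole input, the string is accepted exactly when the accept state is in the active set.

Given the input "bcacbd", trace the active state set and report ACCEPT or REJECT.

Answer: REJECT

Derivation:
start: ε-closure({0}) = {0,1,2,3,4,6,8,10}
'b' @ 1: {1,7,9,11}  (accept∈set)
'c' @ 2: {}  — state set empty
rest 'acbd' ignored (set empty)
end set {} — state 1 not in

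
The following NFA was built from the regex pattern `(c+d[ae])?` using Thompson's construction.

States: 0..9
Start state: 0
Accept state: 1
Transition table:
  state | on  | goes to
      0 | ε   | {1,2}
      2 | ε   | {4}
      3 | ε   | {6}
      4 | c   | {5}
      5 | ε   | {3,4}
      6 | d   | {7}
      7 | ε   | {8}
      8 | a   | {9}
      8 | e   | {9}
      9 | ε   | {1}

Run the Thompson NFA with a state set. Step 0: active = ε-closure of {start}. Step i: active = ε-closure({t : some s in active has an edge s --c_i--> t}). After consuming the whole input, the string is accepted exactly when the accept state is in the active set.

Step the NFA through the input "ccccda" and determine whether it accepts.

Answer: ACCEPT

Steps:
initial (ε-close {0}): {0,1,2,4}
'c' @ 1: {3,4,5,6}
'c' @ 2: {3,4,5,6}
'c' @ 3: {3,4,5,6}
'c' @ 4: {3,4,5,6}
'd' @ 5: {7,8}
'a' @ 6: {1,9}  [accepting]
final: {1,9}; accept 1 in set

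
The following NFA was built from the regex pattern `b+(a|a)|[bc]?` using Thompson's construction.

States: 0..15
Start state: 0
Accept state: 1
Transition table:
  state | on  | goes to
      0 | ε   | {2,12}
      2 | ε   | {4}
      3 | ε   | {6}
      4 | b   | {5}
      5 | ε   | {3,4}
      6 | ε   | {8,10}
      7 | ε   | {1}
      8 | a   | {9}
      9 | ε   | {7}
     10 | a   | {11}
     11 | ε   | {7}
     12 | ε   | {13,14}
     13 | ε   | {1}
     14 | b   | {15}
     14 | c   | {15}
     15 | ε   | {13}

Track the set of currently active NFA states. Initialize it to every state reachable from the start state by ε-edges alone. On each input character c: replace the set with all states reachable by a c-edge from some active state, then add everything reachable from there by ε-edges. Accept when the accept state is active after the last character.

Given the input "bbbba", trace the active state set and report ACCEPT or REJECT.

S₀ = ε-closure({0}) = {0,1,2,4,12,13,14}
'b' @ 1: {1,3,4,5,6,8,10,13,15}  [accepting]
'b' @ 2: {3,4,5,6,8,10}
'b' @ 3: {3,4,5,6,8,10}
'b' @ 4: {3,4,5,6,8,10}
'a' @ 5: {1,7,9,11}  [accepting]
end set {1,7,9,11} — state 1 in

Answer: ACCEPT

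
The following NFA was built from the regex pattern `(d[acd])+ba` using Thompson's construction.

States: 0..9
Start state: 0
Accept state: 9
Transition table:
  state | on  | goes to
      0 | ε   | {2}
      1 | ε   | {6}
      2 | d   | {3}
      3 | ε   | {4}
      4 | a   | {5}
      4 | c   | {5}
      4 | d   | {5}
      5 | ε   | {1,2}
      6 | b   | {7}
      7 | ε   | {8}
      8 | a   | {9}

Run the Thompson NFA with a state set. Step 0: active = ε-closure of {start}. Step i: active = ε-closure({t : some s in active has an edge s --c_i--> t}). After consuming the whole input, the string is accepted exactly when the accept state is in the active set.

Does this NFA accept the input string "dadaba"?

Answer: ACCEPT

Trace:
S₀ = ε-closure({0}) = {0,2}
'd' @ 1: {3,4}
'a' @ 2: {1,2,5,6}
'd' @ 3: {3,4}
'a' @ 4: {1,2,5,6}
'b' @ 5: {7,8}
'a' @ 6: {9}  [accepting]
end set {9} — state 9 in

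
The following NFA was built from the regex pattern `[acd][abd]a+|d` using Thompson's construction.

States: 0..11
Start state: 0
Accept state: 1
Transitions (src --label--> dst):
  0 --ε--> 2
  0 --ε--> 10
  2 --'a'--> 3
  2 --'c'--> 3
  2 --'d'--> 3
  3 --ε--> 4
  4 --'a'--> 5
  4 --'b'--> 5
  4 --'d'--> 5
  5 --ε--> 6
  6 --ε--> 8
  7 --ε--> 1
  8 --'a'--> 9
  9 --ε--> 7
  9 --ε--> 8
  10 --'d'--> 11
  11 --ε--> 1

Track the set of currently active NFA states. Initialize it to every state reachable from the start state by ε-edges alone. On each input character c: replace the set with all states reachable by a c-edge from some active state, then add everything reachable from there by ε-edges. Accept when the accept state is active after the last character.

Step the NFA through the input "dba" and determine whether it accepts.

Answer: ACCEPT

Trace:
start: ε-closure({0}) = {0,2,10}
'd' @ 1: {1,3,4,11}  (accept∈set)
'b' @ 2: {5,6,8}
'a' @ 3: {1,7,8,9}  (accept∈set)
end set {1,7,8,9} — state 1 in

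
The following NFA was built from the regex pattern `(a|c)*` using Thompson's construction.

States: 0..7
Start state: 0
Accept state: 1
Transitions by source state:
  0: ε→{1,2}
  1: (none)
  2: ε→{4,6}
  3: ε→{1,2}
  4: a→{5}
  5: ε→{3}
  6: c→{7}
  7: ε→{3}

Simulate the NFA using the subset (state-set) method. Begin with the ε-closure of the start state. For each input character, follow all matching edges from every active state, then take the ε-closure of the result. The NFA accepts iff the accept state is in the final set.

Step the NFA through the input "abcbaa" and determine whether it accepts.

Answer: REJECT

Derivation:
start: ε-closure({0}) = {0,1,2,4,6}
'a' @ 1: {1,2,3,4,5,6}  (accept∈set)
'b' @ 2: {}  — dead — no transitions
rest 'cbaa' ignored (set empty)
final: {}; accept 1 not in set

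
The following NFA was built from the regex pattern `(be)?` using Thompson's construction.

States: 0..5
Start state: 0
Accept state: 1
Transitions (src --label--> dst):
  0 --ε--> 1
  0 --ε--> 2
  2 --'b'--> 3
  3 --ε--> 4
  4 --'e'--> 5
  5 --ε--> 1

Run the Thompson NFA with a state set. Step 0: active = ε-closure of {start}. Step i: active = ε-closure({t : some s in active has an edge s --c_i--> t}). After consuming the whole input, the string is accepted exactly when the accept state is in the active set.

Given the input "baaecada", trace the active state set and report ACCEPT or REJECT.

S₀ = ε-closure({0}) = {0,1,2}
'b' @ 1: {3,4}
'a' @ 2: {}  — no active states
rest 'aecada' ignored (set empty)
after full input: {}  (accept=1 not in)

Answer: REJECT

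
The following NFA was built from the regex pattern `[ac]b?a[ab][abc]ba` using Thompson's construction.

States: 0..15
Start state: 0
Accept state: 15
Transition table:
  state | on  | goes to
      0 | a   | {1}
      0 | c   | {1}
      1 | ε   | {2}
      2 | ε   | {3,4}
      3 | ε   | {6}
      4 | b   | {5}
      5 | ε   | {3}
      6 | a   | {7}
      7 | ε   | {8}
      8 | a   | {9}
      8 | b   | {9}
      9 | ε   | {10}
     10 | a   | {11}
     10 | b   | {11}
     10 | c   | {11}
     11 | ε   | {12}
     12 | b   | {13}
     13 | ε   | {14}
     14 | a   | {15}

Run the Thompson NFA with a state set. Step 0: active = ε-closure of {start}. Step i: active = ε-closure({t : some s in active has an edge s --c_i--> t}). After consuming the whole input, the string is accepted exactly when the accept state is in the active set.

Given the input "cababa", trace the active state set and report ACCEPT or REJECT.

S₀ = ε-closure({0}) = {0}
'c' @ 1: {1,2,3,4,6}
'a' @ 2: {7,8}
'b' @ 3: {9,10}
'a' @ 4: {11,12}
'b' @ 5: {13,14}
'a' @ 6: {15}  (accept∈set)
after full input: {15}  (accept=15 in)

Answer: ACCEPT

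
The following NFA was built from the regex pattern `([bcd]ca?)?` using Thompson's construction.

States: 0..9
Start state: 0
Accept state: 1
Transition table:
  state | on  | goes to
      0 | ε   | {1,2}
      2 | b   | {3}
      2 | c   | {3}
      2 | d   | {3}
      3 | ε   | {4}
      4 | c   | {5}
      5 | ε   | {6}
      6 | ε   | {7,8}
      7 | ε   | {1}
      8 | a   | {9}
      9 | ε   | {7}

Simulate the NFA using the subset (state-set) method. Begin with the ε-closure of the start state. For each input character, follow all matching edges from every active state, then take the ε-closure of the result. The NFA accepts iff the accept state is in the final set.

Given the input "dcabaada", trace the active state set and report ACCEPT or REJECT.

S₀ = ε-closure({0}) = {0,1,2}
'd' @ 1: {3,4}
'c' @ 2: {1,5,6,7,8}  [accepting]
'a' @ 3: {1,7,9}  [accepting]
'b' @ 4: {}  — state set empty
rest 'aada' ignored (set empty)
after full input: {}  (accept=1 not in)

Answer: REJECT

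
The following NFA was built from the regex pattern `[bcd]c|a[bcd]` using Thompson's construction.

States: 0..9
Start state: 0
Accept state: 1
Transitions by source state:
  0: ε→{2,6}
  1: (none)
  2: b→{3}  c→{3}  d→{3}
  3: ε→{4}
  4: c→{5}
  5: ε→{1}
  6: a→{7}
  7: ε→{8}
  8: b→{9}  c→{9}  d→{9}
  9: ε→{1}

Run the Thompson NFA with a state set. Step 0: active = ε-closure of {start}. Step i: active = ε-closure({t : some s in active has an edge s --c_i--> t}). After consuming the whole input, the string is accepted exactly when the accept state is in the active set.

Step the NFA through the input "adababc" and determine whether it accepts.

Answer: REJECT

Steps:
S₀ = ε-closure({0}) = {0,2,6}
'a' @ 1: {7,8}
'd' @ 2: {1,9}  (accept∈set)
'a' @ 3: {}  — no active states
rest 'babc' ignored (set empty)
end set {} — state 1 not in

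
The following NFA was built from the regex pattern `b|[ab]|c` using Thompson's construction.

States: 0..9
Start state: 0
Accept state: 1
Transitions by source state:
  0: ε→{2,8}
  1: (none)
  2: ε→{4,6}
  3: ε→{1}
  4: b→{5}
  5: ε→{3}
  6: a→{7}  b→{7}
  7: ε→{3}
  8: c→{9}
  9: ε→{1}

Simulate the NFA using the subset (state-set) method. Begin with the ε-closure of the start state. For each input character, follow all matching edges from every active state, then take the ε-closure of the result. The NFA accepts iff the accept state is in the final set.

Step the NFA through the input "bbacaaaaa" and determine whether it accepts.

S₀ = ε-closure({0}) = {0,2,4,6,8}
'b' @ 1: {1,3,5,7}  (accept∈set)
'b' @ 2: {}  — no active states
rest 'acaaaaa' ignored (set empty)
after full input: {}  (accept=1 not in)

Answer: REJECT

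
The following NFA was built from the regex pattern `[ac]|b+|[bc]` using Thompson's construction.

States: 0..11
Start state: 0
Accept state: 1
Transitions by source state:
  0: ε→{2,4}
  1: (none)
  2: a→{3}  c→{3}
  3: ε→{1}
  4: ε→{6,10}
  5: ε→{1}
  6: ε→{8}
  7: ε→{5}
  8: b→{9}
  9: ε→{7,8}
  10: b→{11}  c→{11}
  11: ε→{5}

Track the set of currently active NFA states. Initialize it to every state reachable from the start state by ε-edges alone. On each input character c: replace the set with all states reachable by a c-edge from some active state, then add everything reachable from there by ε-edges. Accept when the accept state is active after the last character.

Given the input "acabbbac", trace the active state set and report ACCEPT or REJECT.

initial (ε-close {0}): {0,2,4,6,8,10}
'a' @ 1: {1,3}  ✓accept
'c' @ 2: {}  — no active states
rest 'abbbac' ignored (set empty)
end set {} — state 1 not in

Answer: REJECT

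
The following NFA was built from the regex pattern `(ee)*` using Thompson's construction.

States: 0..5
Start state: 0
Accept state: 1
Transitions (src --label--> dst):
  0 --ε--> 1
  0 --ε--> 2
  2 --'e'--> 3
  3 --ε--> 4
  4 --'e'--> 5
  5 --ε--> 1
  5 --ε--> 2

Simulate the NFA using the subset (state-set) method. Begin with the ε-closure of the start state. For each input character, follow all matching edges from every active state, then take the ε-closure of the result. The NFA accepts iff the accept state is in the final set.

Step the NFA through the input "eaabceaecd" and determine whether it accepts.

Answer: REJECT

Trace:
start: ε-closure({0}) = {0,1,2}
'e' @ 1: {3,4}
'a' @ 2: {}  — no active states
rest 'abceaecd' ignored (set empty)
final: {}; accept 1 not in set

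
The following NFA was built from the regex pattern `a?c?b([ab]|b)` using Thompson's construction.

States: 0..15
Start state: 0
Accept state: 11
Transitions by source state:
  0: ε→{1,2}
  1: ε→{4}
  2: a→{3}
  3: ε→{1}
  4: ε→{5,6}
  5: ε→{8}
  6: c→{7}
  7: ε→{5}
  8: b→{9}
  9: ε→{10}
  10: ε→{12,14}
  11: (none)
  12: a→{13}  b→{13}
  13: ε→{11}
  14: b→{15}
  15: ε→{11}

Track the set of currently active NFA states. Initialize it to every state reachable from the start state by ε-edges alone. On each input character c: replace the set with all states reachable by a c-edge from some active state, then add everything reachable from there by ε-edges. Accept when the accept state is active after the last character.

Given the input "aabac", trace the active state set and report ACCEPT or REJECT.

Answer: REJECT

Trace:
start: ε-closure({0}) = {0,1,2,4,5,6,8}
'a' @ 1: {1,3,4,5,6,8}
'a' @ 2: {}  — state set empty
rest 'bac' ignored (set empty)
final: {}; accept 11 not in set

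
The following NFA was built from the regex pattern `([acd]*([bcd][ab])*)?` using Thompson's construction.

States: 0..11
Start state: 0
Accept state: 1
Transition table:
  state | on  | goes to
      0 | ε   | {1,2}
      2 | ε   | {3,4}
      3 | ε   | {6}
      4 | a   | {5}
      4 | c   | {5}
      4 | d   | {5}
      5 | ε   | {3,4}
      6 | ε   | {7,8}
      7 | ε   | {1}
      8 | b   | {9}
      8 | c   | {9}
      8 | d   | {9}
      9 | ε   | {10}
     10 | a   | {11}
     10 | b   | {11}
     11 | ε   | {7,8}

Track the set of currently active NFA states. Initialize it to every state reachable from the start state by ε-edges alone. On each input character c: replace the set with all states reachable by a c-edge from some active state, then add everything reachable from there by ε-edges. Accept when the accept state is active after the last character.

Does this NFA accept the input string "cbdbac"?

initial (ε-close {0}): {0,1,2,3,4,6,7,8}
'c' @ 1: {1,3,4,5,6,7,8,9,10}  [accepting]
'b' @ 2: {1,7,8,9,10,11}  [accepting]
'd' @ 3: {9,10}
'b' @ 4: {1,7,8,11}  [accepting]
'a' @ 5: {}  — no active states
rest 'c' ignored (set empty)
end set {} — state 1 not in

Answer: REJECT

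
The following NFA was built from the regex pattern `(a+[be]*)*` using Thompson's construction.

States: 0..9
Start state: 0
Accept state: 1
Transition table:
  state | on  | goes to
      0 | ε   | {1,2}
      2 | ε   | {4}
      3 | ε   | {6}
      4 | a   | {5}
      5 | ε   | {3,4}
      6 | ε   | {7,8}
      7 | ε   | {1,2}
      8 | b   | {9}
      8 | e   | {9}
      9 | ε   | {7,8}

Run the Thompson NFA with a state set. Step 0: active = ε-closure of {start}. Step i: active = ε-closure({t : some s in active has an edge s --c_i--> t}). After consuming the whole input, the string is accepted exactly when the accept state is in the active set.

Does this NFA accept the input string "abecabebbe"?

Answer: REJECT

Steps:
start: ε-closure({0}) = {0,1,2,4}
'a' @ 1: {1,2,3,4,5,6,7,8}  [accepting]
'b' @ 2: {1,2,4,7,8,9}  [accepting]
'e' @ 3: {1,2,4,7,8,9}  [accepting]
'c' @ 4: {}  — state set empty
rest 'abebbe' ignored (set empty)
final: {}; accept 1 not in set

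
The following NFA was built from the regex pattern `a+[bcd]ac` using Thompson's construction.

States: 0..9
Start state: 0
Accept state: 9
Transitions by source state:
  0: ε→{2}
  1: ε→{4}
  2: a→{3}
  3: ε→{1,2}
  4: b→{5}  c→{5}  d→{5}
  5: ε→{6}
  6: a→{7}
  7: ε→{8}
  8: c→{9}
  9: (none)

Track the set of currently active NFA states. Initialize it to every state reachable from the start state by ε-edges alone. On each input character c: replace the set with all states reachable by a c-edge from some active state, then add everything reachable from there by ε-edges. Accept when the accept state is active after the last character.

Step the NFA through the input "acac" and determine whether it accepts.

Answer: ACCEPT

Steps:
start: ε-closure({0}) = {0,2}
'a' @ 1: {1,2,3,4}
'c' @ 2: {5,6}
'a' @ 3: {7,8}
'c' @ 4: {9}  ✓accept
after full input: {9}  (accept=9 in)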